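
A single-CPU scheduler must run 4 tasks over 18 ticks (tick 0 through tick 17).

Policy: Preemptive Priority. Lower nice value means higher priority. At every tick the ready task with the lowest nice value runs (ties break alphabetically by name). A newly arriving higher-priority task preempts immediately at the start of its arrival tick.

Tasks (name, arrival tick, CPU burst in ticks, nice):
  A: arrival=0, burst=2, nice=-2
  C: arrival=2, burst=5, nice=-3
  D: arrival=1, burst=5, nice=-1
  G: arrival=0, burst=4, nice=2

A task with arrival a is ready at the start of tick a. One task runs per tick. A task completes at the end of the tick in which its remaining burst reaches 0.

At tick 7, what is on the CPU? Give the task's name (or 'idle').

t=0: ready={A,G} → run A
t=1: ready={A,D,G} → run A
t=2: ready={C,D,G} → run C
t=3: ready={C,D,G} → run C
t=4: ready={C,D,G} → run C
t=5: ready={C,D,G} → run C
t=6: ready={C,D,G} → run C
t=7: ready={D,G} → run D
t=8: ready={D,G} → run D
t=9: ready={D,G} → run D
t=10: ready={D,G} → run D
t=11: ready={D,G} → run D
t=12: ready={G} → run G
t=13: ready={G} → run G
t=14: ready={G} → run G
t=15: ready={G} → run G
t=16: (idle)
t=17: (idle)

running at tick 7 = D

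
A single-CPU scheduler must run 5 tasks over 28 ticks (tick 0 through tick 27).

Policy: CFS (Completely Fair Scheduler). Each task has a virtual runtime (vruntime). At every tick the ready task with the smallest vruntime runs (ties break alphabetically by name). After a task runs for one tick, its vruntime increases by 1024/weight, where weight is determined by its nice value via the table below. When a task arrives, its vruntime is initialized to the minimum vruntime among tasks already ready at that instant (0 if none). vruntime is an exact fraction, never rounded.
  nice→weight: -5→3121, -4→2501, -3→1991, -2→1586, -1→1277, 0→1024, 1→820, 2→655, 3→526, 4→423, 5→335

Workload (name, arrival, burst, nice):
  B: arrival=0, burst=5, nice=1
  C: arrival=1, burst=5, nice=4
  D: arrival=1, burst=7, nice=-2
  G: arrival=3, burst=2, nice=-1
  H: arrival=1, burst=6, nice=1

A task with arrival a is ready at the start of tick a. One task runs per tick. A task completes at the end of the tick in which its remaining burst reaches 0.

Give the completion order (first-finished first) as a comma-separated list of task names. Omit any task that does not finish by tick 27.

completion order = G, B, D, H, C

t=0: vr[B=0] → run B
t=1: vr[B=256/205 C=256/205 D=256/205 H=256/205] → run B
t=2: vr[B=512/205 C=256/205 D=256/205 H=256/205] → run C
t=3: vr[B=512/205 C=318208/86715 D=256/205 G=256/205 H=256/205] → run D
t=4: vr[B=512/205 C=318208/86715 D=307968/162565 G=256/205 H=256/205] → run G
t=5: vr[B=512/205 C=318208/86715 D=307968/162565 G=536832/261785 H=256/205] → run H
t=6: vr[B=512/205 C=318208/86715 D=307968/162565 G=536832/261785 H=512/205] → run D
t=7: vr[B=512/205 C=318208/86715 D=412928/162565 G=536832/261785 H=512/205] → run G
t=8: vr[B=512/205 C=318208/86715 D=412928/162565 H=512/205] → run B
t=9: vr[B=768/205 C=318208/86715 D=412928/162565 H=512/205] → run H
t=10: vr[B=768/205 C=318208/86715 D=412928/162565 H=768/205] → run D
t=11: vr[B=768/205 C=318208/86715 D=517888/162565 H=768/205] → run D
t=12: vr[B=768/205 C=318208/86715 D=622848/162565 H=768/205] → run C
t=13: vr[B=768/205 C=528128/86715 D=622848/162565 H=768/205] → run B
t=14: vr[B=1024/205 C=528128/86715 D=622848/162565 H=768/205] → run H
t=15: vr[B=1024/205 C=528128/86715 D=622848/162565 H=1024/205] → run D
t=16: vr[B=1024/205 C=528128/86715 D=727808/162565 H=1024/205] → run D
t=17: vr[B=1024/205 C=528128/86715 D=832768/162565 H=1024/205] → run B
t=18: vr[C=528128/86715 D=832768/162565 H=1024/205] → run H
t=19: vr[C=528128/86715 D=832768/162565 H=256/41] → run D
t=20: vr[C=528128/86715 H=256/41] → run C
t=21: vr[C=246016/28905 H=256/41] → run H
t=22: vr[C=246016/28905 H=1536/205] → run H
t=23: vr[C=246016/28905] → run C
t=24: vr[C=947968/86715] → run C
t=25: (idle)
t=26: (idle)
t=27: (idle)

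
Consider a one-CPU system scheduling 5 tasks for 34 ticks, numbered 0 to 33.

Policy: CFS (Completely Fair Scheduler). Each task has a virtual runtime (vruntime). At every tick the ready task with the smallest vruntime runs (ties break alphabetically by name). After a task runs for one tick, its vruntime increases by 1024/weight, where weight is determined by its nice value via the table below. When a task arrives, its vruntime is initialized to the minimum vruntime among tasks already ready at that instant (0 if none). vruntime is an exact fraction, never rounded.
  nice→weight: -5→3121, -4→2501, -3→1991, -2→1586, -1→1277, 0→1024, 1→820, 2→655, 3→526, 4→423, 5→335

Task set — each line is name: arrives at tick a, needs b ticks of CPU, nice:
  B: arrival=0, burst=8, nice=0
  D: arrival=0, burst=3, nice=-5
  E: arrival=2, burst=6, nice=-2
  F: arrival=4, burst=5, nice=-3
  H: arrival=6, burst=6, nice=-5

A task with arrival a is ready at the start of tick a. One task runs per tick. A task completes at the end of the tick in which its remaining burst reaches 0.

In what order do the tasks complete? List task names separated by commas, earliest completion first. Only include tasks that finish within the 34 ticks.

t=0: vr[B=0 D=0] → run B
t=1: vr[B=1 D=0] → run D
t=2: vr[B=1 D=1024/3121 E=1024/3121] → run D
t=3: vr[B=1 D=2048/3121 E=1024/3121] → run E
t=4: vr[B=1 D=2048/3121 E=2409984/2474953 F=2048/3121] → run D
t=5: vr[B=1 E=2409984/2474953 F=2048/3121] → run F
t=6: vr[B=1 E=2409984/2474953 F=7273472/6213911 H=2409984/2474953] → run E
t=7: vr[B=1 E=4007936/2474953 F=7273472/6213911 H=2409984/2474953] → run H
t=8: vr[B=1 E=4007936/2474953 F=7273472/6213911 H=3222016/2474953] → run B
t=9: vr[B=2 E=4007936/2474953 F=7273472/6213911 H=3222016/2474953] → run F
t=10: vr[B=2 E=4007936/2474953 F=10469376/6213911 H=3222016/2474953] → run H
t=11: vr[B=2 E=4007936/2474953 F=10469376/6213911 H=4034048/2474953] → run E
t=12: vr[B=2 E=5605888/2474953 F=10469376/6213911 H=4034048/2474953] → run H
t=13: vr[B=2 E=5605888/2474953 F=10469376/6213911 H=4846080/2474953] → run F
t=14: vr[B=2 E=5605888/2474953 F=13665280/6213911 H=4846080/2474953] → run H
t=15: vr[B=2 E=5605888/2474953 F=13665280/6213911 H=5658112/2474953] → run B
t=16: vr[B=3 E=5605888/2474953 F=13665280/6213911 H=5658112/2474953] → run F
t=17: vr[B=3 E=5605888/2474953 F=16861184/6213911 H=5658112/2474953] → run E
t=18: vr[B=3 E=7203840/2474953 F=16861184/6213911 H=5658112/2474953] → run H
t=19: vr[B=3 E=7203840/2474953 F=16861184/6213911 H=6470144/2474953] → run H
t=20: vr[B=3 E=7203840/2474953 F=16861184/6213911] → run F
t=21: vr[B=3 E=7203840/2474953] → run E
t=22: vr[B=3 E=8801792/2474953] → run B
t=23: vr[B=4 E=8801792/2474953] → run E
t=24: vr[B=4] → run B
t=25: vr[B=5] → run B
t=26: vr[B=6] → run B
t=27: vr[B=7] → run B
t=28: (idle)
t=29: (idle)
t=30: (idle)
t=31: (idle)
t=32: (idle)
t=33: (idle)

completion order = D, H, F, E, B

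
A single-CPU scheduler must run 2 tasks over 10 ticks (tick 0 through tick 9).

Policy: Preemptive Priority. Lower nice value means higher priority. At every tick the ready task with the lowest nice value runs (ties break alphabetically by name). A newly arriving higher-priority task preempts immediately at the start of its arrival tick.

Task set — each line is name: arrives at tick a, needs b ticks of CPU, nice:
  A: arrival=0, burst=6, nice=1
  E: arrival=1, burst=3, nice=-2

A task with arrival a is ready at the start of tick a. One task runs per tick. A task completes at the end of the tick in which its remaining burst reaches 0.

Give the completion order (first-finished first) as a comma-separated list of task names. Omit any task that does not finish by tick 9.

t=0: ready={A} → run A
t=1: ready={A,E} → run E
t=2: ready={A,E} → run E
t=3: ready={A,E} → run E
t=4: ready={A} → run A
t=5: ready={A} → run A
t=6: ready={A} → run A
t=7: ready={A} → run A
t=8: ready={A} → run A
t=9: (idle)

completion order = E, A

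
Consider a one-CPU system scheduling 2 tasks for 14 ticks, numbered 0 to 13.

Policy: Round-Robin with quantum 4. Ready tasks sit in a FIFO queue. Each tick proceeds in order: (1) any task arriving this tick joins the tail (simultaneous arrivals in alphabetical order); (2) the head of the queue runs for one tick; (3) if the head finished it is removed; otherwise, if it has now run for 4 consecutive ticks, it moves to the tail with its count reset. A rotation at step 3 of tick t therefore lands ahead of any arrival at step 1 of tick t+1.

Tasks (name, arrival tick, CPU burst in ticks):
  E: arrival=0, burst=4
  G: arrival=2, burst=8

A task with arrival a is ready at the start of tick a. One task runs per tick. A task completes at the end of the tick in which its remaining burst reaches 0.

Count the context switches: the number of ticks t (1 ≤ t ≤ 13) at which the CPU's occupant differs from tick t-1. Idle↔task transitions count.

context switches = 2

t=0: queue=[E] q_used=0 → run E
t=1: queue=[E] q_used=1 → run E
t=2: queue=[E,G] q_used=2 → run E
t=3: queue=[E,G] q_used=3 → run E
t=4: queue=[G] q_used=0 → run G
t=5: queue=[G] q_used=1 → run G
t=6: queue=[G] q_used=2 → run G
t=7: queue=[G] q_used=3 → run G
t=8: queue=[G] q_used=0 → run G
t=9: queue=[G] q_used=1 → run G
t=10: queue=[G] q_used=2 → run G
t=11: queue=[G] q_used=3 → run G
t=12: (idle)
t=13: (idle)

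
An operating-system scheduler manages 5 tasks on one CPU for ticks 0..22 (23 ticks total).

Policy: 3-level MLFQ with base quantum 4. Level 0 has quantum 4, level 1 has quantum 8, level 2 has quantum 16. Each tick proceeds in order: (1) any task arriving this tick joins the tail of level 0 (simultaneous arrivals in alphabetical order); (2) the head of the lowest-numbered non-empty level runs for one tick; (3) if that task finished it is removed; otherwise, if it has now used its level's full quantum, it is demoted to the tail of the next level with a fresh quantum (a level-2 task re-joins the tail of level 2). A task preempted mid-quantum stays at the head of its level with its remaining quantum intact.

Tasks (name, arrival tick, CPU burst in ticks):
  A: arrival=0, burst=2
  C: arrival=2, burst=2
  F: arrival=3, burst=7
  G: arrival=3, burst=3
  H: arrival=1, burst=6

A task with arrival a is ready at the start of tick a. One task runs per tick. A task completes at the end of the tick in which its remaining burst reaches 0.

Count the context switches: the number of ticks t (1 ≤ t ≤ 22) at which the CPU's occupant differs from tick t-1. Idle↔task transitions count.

context switches = 7

t=0: L0/L1/L2 = A/-/- → run A
t=1: L0/L1/L2 = AH/-/- → run A
t=2: L0/L1/L2 = HC/-/- → run H
t=3: L0/L1/L2 = HCFG/-/- → run H
t=4: L0/L1/L2 = HCFG/-/- → run H
t=5: L0/L1/L2 = HCFG/-/- → run H
t=6: L0/L1/L2 = CFG/H/- → run C
t=7: L0/L1/L2 = CFG/H/- → run C
t=8: L0/L1/L2 = FG/H/- → run F
t=9: L0/L1/L2 = FG/H/- → run F
t=10: L0/L1/L2 = FG/H/- → run F
t=11: L0/L1/L2 = FG/H/- → run F
t=12: L0/L1/L2 = G/HF/- → run G
t=13: L0/L1/L2 = G/HF/- → run G
t=14: L0/L1/L2 = G/HF/- → run G
t=15: L0/L1/L2 = -/HF/- → run H
t=16: L0/L1/L2 = -/HF/- → run H
t=17: L0/L1/L2 = -/F/- → run F
t=18: L0/L1/L2 = -/F/- → run F
t=19: L0/L1/L2 = -/F/- → run F
t=20: (idle)
t=21: (idle)
t=22: (idle)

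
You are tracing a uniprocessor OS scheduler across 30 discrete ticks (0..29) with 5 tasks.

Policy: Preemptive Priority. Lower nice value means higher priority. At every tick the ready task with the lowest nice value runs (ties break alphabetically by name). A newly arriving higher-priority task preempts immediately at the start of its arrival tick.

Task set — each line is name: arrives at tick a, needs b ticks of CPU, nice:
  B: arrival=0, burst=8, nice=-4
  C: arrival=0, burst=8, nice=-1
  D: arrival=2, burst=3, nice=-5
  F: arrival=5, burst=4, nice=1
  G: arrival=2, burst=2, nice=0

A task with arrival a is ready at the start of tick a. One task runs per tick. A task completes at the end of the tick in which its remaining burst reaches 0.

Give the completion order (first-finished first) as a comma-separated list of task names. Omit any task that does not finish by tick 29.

t=0: ready={B,C} → run B
t=1: ready={B,C} → run B
t=2: ready={B,C,D,G} → run D
t=3: ready={B,C,D,G} → run D
t=4: ready={B,C,D,G} → run D
t=5: ready={B,C,F,G} → run B
t=6: ready={B,C,F,G} → run B
t=7: ready={B,C,F,G} → run B
t=8: ready={B,C,F,G} → run B
t=9: ready={B,C,F,G} → run B
t=10: ready={B,C,F,G} → run B
t=11: ready={C,F,G} → run C
t=12: ready={C,F,G} → run C
t=13: ready={C,F,G} → run C
t=14: ready={C,F,G} → run C
t=15: ready={C,F,G} → run C
t=16: ready={C,F,G} → run C
t=17: ready={C,F,G} → run C
t=18: ready={C,F,G} → run C
t=19: ready={F,G} → run G
t=20: ready={F,G} → run G
t=21: ready={F} → run F
t=22: ready={F} → run F
t=23: ready={F} → run F
t=24: ready={F} → run F
t=25: (idle)
t=26: (idle)
t=27: (idle)
t=28: (idle)
t=29: (idle)

completion order = D, B, C, G, F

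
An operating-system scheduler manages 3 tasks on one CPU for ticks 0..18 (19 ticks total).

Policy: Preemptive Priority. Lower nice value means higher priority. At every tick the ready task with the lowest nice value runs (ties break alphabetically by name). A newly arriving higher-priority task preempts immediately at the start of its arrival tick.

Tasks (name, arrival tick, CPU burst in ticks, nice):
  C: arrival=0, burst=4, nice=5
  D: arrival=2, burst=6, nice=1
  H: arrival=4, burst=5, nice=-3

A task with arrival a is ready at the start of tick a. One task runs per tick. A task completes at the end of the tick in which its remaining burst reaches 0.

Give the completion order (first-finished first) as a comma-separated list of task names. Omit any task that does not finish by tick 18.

completion order = H, D, C

t=0: ready={C} → run C
t=1: ready={C} → run C
t=2: ready={C,D} → run D
t=3: ready={C,D} → run D
t=4: ready={C,D,H} → run H
t=5: ready={C,D,H} → run H
t=6: ready={C,D,H} → run H
t=7: ready={C,D,H} → run H
t=8: ready={C,D,H} → run H
t=9: ready={C,D} → run D
t=10: ready={C,D} → run D
t=11: ready={C,D} → run D
t=12: ready={C,D} → run D
t=13: ready={C} → run C
t=14: ready={C} → run C
t=15: (idle)
t=16: (idle)
t=17: (idle)
t=18: (idle)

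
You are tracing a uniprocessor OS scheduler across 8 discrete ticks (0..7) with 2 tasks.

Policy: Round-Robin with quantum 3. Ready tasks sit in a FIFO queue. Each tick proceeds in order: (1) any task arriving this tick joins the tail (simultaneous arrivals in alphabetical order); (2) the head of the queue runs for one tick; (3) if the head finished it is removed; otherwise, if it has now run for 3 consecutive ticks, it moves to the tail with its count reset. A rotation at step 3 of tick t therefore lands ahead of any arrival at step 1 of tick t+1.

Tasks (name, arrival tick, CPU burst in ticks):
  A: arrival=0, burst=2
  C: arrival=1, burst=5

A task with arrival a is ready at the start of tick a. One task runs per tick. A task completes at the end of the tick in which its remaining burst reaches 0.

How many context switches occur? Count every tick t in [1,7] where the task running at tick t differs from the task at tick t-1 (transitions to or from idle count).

context switches = 2

t=0: queue=[A] q_used=0 → run A
t=1: queue=[A,C] q_used=1 → run A
t=2: queue=[C] q_used=0 → run C
t=3: queue=[C] q_used=1 → run C
t=4: queue=[C] q_used=2 → run C
t=5: queue=[C] q_used=0 → run C
t=6: queue=[C] q_used=1 → run C
t=7: (idle)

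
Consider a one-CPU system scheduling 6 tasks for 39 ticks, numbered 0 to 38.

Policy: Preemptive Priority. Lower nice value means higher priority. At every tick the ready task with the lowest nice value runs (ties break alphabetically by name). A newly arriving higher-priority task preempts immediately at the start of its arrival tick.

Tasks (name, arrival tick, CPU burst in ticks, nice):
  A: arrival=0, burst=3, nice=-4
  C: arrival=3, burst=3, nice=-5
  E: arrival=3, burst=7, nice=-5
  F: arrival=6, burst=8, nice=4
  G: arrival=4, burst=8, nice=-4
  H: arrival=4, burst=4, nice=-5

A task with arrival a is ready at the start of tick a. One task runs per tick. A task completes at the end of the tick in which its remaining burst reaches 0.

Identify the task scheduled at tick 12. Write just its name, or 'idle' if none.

running at tick 12 = E

t=0: ready={A} → run A
t=1: ready={A} → run A
t=2: ready={A} → run A
t=3: ready={C,E} → run C
t=4: ready={C,E,G,H} → run C
t=5: ready={C,E,G,H} → run C
t=6: ready={E,F,G,H} → run E
t=7: ready={E,F,G,H} → run E
t=8: ready={E,F,G,H} → run E
t=9: ready={E,F,G,H} → run E
t=10: ready={E,F,G,H} → run E
t=11: ready={E,F,G,H} → run E
t=12: ready={E,F,G,H} → run E
t=13: ready={F,G,H} → run H
t=14: ready={F,G,H} → run H
t=15: ready={F,G,H} → run H
t=16: ready={F,G,H} → run H
t=17: ready={F,G} → run G
t=18: ready={F,G} → run G
t=19: ready={F,G} → run G
t=20: ready={F,G} → run G
t=21: ready={F,G} → run G
t=22: ready={F,G} → run G
t=23: ready={F,G} → run G
t=24: ready={F,G} → run G
t=25: ready={F} → run F
t=26: ready={F} → run F
t=27: ready={F} → run F
t=28: ready={F} → run F
t=29: ready={F} → run F
t=30: ready={F} → run F
t=31: ready={F} → run F
t=32: ready={F} → run F
t=33: (idle)
t=34: (idle)
t=35: (idle)
t=36: (idle)
t=37: (idle)
t=38: (idle)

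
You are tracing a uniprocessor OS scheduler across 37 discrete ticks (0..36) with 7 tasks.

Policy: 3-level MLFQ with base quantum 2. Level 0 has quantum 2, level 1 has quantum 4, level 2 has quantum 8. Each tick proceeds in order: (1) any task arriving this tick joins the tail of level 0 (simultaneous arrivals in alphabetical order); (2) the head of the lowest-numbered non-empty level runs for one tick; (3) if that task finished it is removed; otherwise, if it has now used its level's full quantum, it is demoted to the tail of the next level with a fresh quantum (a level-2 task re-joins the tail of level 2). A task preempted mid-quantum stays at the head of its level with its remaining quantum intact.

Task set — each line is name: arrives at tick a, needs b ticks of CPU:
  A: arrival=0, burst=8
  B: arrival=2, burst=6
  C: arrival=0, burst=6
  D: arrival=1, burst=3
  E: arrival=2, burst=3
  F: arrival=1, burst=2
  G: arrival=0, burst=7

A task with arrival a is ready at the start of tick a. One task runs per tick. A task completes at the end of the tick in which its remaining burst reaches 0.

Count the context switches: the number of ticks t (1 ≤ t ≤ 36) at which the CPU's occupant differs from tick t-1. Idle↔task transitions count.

t=0: L0/L1/L2 = ACG/-/- → run A
t=1: L0/L1/L2 = ACGDF/-/- → run A
t=2: L0/L1/L2 = CGDFBE/A/- → run C
t=3: L0/L1/L2 = CGDFBE/A/- → run C
t=4: L0/L1/L2 = GDFBE/AC/- → run G
t=5: L0/L1/L2 = GDFBE/AC/- → run G
t=6: L0/L1/L2 = DFBE/ACG/- → run D
t=7: L0/L1/L2 = DFBE/ACG/- → run D
t=8: L0/L1/L2 = FBE/ACGD/- → run F
t=9: L0/L1/L2 = FBE/ACGD/- → run F
t=10: L0/L1/L2 = BE/ACGD/- → run B
t=11: L0/L1/L2 = BE/ACGD/- → run B
t=12: L0/L1/L2 = E/ACGDB/- → run E
t=13: L0/L1/L2 = E/ACGDB/- → run E
t=14: L0/L1/L2 = -/ACGDBE/- → run A
t=15: L0/L1/L2 = -/ACGDBE/- → run A
t=16: L0/L1/L2 = -/ACGDBE/- → run A
t=17: L0/L1/L2 = -/ACGDBE/- → run A
t=18: L0/L1/L2 = -/CGDBE/A → run C
t=19: L0/L1/L2 = -/CGDBE/A → run C
t=20: L0/L1/L2 = -/CGDBE/A → run C
t=21: L0/L1/L2 = -/CGDBE/A → run C
t=22: L0/L1/L2 = -/GDBE/A → run G
t=23: L0/L1/L2 = -/GDBE/A → run G
t=24: L0/L1/L2 = -/GDBE/A → run G
t=25: L0/L1/L2 = -/GDBE/A → run G
t=26: L0/L1/L2 = -/DBE/AG → run D
t=27: L0/L1/L2 = -/BE/AG → run B
t=28: L0/L1/L2 = -/BE/AG → run B
t=29: L0/L1/L2 = -/BE/AG → run B
t=30: L0/L1/L2 = -/BE/AG → run B
t=31: L0/L1/L2 = -/E/AG → run E
t=32: L0/L1/L2 = -/-/AG → run A
t=33: L0/L1/L2 = -/-/AG → run A
t=34: L0/L1/L2 = -/-/G → run G
t=35: (idle)
t=36: (idle)

context switches = 15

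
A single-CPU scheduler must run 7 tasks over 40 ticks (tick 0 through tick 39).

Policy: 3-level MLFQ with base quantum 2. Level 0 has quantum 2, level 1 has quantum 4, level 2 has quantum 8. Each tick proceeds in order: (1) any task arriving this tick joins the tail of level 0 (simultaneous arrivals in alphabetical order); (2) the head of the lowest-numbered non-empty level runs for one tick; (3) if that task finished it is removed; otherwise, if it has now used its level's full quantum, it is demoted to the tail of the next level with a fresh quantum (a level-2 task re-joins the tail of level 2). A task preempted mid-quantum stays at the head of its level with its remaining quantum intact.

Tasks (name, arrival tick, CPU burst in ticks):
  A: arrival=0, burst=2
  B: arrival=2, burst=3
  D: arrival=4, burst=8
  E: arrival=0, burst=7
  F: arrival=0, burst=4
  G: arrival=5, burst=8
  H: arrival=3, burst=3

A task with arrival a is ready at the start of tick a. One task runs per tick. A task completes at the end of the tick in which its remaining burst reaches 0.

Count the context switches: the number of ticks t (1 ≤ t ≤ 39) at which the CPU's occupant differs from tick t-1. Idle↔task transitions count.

t=0: L0/L1/L2 = AEF/-/- → run A
t=1: L0/L1/L2 = AEF/-/- → run A
t=2: L0/L1/L2 = EFB/-/- → run E
t=3: L0/L1/L2 = EFBH/-/- → run E
t=4: L0/L1/L2 = FBHD/E/- → run F
t=5: L0/L1/L2 = FBHDG/E/- → run F
t=6: L0/L1/L2 = BHDG/EF/- → run B
t=7: L0/L1/L2 = BHDG/EF/- → run B
t=8: L0/L1/L2 = HDG/EFB/- → run H
t=9: L0/L1/L2 = HDG/EFB/- → run H
t=10: L0/L1/L2 = DG/EFBH/- → run D
t=11: L0/L1/L2 = DG/EFBH/- → run D
t=12: L0/L1/L2 = G/EFBHD/- → run G
t=13: L0/L1/L2 = G/EFBHD/- → run G
t=14: L0/L1/L2 = -/EFBHDG/- → run E
t=15: L0/L1/L2 = -/EFBHDG/- → run E
t=16: L0/L1/L2 = -/EFBHDG/- → run E
t=17: L0/L1/L2 = -/EFBHDG/- → run E
t=18: L0/L1/L2 = -/FBHDG/E → run F
t=19: L0/L1/L2 = -/FBHDG/E → run F
t=20: L0/L1/L2 = -/BHDG/E → run B
t=21: L0/L1/L2 = -/HDG/E → run H
t=22: L0/L1/L2 = -/DG/E → run D
t=23: L0/L1/L2 = -/DG/E → run D
t=24: L0/L1/L2 = -/DG/E → run D
t=25: L0/L1/L2 = -/DG/E → run D
t=26: L0/L1/L2 = -/G/ED → run G
t=27: L0/L1/L2 = -/G/ED → run G
t=28: L0/L1/L2 = -/G/ED → run G
t=29: L0/L1/L2 = -/G/ED → run G
t=30: L0/L1/L2 = -/-/EDG → run E
t=31: L0/L1/L2 = -/-/DG → run D
t=32: L0/L1/L2 = -/-/DG → run D
t=33: L0/L1/L2 = -/-/G → run G
t=34: L0/L1/L2 = -/-/G → run G
t=35: (idle)
t=36: (idle)
t=37: (idle)
t=38: (idle)
t=39: (idle)

context switches = 16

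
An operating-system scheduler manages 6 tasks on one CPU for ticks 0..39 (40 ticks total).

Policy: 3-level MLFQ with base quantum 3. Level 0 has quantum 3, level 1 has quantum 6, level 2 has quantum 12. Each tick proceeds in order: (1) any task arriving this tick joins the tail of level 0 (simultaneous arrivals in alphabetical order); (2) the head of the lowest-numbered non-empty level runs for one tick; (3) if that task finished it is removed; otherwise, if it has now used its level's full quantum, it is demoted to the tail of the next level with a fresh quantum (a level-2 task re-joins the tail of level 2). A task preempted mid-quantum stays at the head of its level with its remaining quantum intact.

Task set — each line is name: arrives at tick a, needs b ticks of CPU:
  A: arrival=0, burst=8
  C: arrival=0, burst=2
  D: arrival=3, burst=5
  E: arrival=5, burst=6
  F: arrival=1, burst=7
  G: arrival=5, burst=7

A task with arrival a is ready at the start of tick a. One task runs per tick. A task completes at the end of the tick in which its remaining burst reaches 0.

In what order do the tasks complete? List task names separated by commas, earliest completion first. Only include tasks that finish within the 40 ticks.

t=0: L0/L1/L2 = AC/-/- → run A
t=1: L0/L1/L2 = ACF/-/- → run A
t=2: L0/L1/L2 = ACF/-/- → run A
t=3: L0/L1/L2 = CFD/A/- → run C
t=4: L0/L1/L2 = CFD/A/- → run C
t=5: L0/L1/L2 = FDEG/A/- → run F
t=6: L0/L1/L2 = FDEG/A/- → run F
t=7: L0/L1/L2 = FDEG/A/- → run F
t=8: L0/L1/L2 = DEG/AF/- → run D
t=9: L0/L1/L2 = DEG/AF/- → run D
t=10: L0/L1/L2 = DEG/AF/- → run D
t=11: L0/L1/L2 = EG/AFD/- → run E
t=12: L0/L1/L2 = EG/AFD/- → run E
t=13: L0/L1/L2 = EG/AFD/- → run E
t=14: L0/L1/L2 = G/AFDE/- → run G
t=15: L0/L1/L2 = G/AFDE/- → run G
t=16: L0/L1/L2 = G/AFDE/- → run G
t=17: L0/L1/L2 = -/AFDEG/- → run A
t=18: L0/L1/L2 = -/AFDEG/- → run A
t=19: L0/L1/L2 = -/AFDEG/- → run A
t=20: L0/L1/L2 = -/AFDEG/- → run A
t=21: L0/L1/L2 = -/AFDEG/- → run A
t=22: L0/L1/L2 = -/FDEG/- → run F
t=23: L0/L1/L2 = -/FDEG/- → run F
t=24: L0/L1/L2 = -/FDEG/- → run F
t=25: L0/L1/L2 = -/FDEG/- → run F
t=26: L0/L1/L2 = -/DEG/- → run D
t=27: L0/L1/L2 = -/DEG/- → run D
t=28: L0/L1/L2 = -/EG/- → run E
t=29: L0/L1/L2 = -/EG/- → run E
t=30: L0/L1/L2 = -/EG/- → run E
t=31: L0/L1/L2 = -/G/- → run G
t=32: L0/L1/L2 = -/G/- → run G
t=33: L0/L1/L2 = -/G/- → run G
t=34: L0/L1/L2 = -/G/- → run G
t=35: (idle)
t=36: (idle)
t=37: (idle)
t=38: (idle)
t=39: (idle)

completion order = C, A, F, D, E, G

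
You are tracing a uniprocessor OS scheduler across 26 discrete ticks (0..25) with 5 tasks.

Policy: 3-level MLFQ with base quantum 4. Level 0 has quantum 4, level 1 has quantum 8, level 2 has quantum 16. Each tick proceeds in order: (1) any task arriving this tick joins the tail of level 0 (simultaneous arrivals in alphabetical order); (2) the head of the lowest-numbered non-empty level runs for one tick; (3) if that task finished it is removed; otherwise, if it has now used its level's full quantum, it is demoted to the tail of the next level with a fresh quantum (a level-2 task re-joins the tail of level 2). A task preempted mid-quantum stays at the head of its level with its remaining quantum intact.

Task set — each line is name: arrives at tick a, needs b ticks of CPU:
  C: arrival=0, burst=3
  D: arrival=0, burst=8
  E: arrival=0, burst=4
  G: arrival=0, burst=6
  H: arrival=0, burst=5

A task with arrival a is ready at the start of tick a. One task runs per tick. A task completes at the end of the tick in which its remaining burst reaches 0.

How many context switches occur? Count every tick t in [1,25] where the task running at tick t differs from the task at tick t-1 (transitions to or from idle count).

context switches = 7

t=0: L0/L1/L2 = CDEGH/-/- → run C
t=1: L0/L1/L2 = CDEGH/-/- → run C
t=2: L0/L1/L2 = CDEGH/-/- → run C
t=3: L0/L1/L2 = DEGH/-/- → run D
t=4: L0/L1/L2 = DEGH/-/- → run D
t=5: L0/L1/L2 = DEGH/-/- → run D
t=6: L0/L1/L2 = DEGH/-/- → run D
t=7: L0/L1/L2 = EGH/D/- → run E
t=8: L0/L1/L2 = EGH/D/- → run E
t=9: L0/L1/L2 = EGH/D/- → run E
t=10: L0/L1/L2 = EGH/D/- → run E
t=11: L0/L1/L2 = GH/D/- → run G
t=12: L0/L1/L2 = GH/D/- → run G
t=13: L0/L1/L2 = GH/D/- → run G
t=14: L0/L1/L2 = GH/D/- → run G
t=15: L0/L1/L2 = H/DG/- → run H
t=16: L0/L1/L2 = H/DG/- → run H
t=17: L0/L1/L2 = H/DG/- → run H
t=18: L0/L1/L2 = H/DG/- → run H
t=19: L0/L1/L2 = -/DGH/- → run D
t=20: L0/L1/L2 = -/DGH/- → run D
t=21: L0/L1/L2 = -/DGH/- → run D
t=22: L0/L1/L2 = -/DGH/- → run D
t=23: L0/L1/L2 = -/GH/- → run G
t=24: L0/L1/L2 = -/GH/- → run G
t=25: L0/L1/L2 = -/H/- → run H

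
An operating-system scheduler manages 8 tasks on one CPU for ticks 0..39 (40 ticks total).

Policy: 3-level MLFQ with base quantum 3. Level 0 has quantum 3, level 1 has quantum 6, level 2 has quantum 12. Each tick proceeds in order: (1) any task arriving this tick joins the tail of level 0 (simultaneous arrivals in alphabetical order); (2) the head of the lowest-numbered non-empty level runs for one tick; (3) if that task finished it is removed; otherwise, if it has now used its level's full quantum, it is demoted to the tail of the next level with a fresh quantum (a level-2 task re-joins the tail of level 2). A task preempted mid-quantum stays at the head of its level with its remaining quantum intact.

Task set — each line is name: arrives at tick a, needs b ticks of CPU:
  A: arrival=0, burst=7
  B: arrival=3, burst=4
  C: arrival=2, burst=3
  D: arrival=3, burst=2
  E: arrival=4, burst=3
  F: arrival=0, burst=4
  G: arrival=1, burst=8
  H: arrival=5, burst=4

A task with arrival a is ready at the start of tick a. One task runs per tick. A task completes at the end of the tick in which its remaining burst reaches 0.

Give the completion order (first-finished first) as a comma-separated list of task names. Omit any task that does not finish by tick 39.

completion order = C, D, E, A, F, G, B, H

t=0: L0/L1/L2 = AF/-/- → run A
t=1: L0/L1/L2 = AFG/-/- → run A
t=2: L0/L1/L2 = AFGC/-/- → run A
t=3: L0/L1/L2 = FGCBD/A/- → run F
t=4: L0/L1/L2 = FGCBDE/A/- → run F
t=5: L0/L1/L2 = FGCBDEH/A/- → run F
t=6: L0/L1/L2 = GCBDEH/AF/- → run G
t=7: L0/L1/L2 = GCBDEH/AF/- → run G
t=8: L0/L1/L2 = GCBDEH/AF/- → run G
t=9: L0/L1/L2 = CBDEH/AFG/- → run C
t=10: L0/L1/L2 = CBDEH/AFG/- → run C
t=11: L0/L1/L2 = CBDEH/AFG/- → run C
t=12: L0/L1/L2 = BDEH/AFG/- → run B
t=13: L0/L1/L2 = BDEH/AFG/- → run B
t=14: L0/L1/L2 = BDEH/AFG/- → run B
t=15: L0/L1/L2 = DEH/AFGB/- → run D
t=16: L0/L1/L2 = DEH/AFGB/- → run D
t=17: L0/L1/L2 = EH/AFGB/- → run E
t=18: L0/L1/L2 = EH/AFGB/- → run E
t=19: L0/L1/L2 = EH/AFGB/- → run E
t=20: L0/L1/L2 = H/AFGB/- → run H
t=21: L0/L1/L2 = H/AFGB/- → run H
t=22: L0/L1/L2 = H/AFGB/- → run H
t=23: L0/L1/L2 = -/AFGBH/- → run A
t=24: L0/L1/L2 = -/AFGBH/- → run A
t=25: L0/L1/L2 = -/AFGBH/- → run A
t=26: L0/L1/L2 = -/AFGBH/- → run A
t=27: L0/L1/L2 = -/FGBH/- → run F
t=28: L0/L1/L2 = -/GBH/- → run G
t=29: L0/L1/L2 = -/GBH/- → run G
t=30: L0/L1/L2 = -/GBH/- → run G
t=31: L0/L1/L2 = -/GBH/- → run G
t=32: L0/L1/L2 = -/GBH/- → run G
t=33: L0/L1/L2 = -/BH/- → run B
t=34: L0/L1/L2 = -/H/- → run H
t=35: (idle)
t=36: (idle)
t=37: (idle)
t=38: (idle)
t=39: (idle)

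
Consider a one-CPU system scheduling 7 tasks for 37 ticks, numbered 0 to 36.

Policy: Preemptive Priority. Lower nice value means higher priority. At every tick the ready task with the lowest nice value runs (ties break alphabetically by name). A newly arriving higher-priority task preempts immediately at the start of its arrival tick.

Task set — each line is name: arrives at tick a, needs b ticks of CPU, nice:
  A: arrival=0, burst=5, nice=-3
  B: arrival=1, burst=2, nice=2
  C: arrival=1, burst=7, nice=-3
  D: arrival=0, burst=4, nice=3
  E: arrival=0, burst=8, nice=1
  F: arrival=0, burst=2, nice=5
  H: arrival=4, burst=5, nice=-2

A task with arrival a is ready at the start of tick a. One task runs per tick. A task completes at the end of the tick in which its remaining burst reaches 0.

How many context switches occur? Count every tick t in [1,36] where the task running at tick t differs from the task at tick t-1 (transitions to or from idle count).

t=0: ready={A,D,E,F} → run A
t=1: ready={A,B,C,D,E,F} → run A
t=2: ready={A,B,C,D,E,F} → run A
t=3: ready={A,B,C,D,E,F} → run A
t=4: ready={A,B,C,D,E,F,H} → run A
t=5: ready={B,C,D,E,F,H} → run C
t=6: ready={B,C,D,E,F,H} → run C
t=7: ready={B,C,D,E,F,H} → run C
t=8: ready={B,C,D,E,F,H} → run C
t=9: ready={B,C,D,E,F,H} → run C
t=10: ready={B,C,D,E,F,H} → run C
t=11: ready={B,C,D,E,F,H} → run C
t=12: ready={B,D,E,F,H} → run H
t=13: ready={B,D,E,F,H} → run H
t=14: ready={B,D,E,F,H} → run H
t=15: ready={B,D,E,F,H} → run H
t=16: ready={B,D,E,F,H} → run H
t=17: ready={B,D,E,F} → run E
t=18: ready={B,D,E,F} → run E
t=19: ready={B,D,E,F} → run E
t=20: ready={B,D,E,F} → run E
t=21: ready={B,D,E,F} → run E
t=22: ready={B,D,E,F} → run E
t=23: ready={B,D,E,F} → run E
t=24: ready={B,D,E,F} → run E
t=25: ready={B,D,F} → run B
t=26: ready={B,D,F} → run B
t=27: ready={D,F} → run D
t=28: ready={D,F} → run D
t=29: ready={D,F} → run D
t=30: ready={D,F} → run D
t=31: ready={F} → run F
t=32: ready={F} → run F
t=33: (idle)
t=34: (idle)
t=35: (idle)
t=36: (idle)

context switches = 7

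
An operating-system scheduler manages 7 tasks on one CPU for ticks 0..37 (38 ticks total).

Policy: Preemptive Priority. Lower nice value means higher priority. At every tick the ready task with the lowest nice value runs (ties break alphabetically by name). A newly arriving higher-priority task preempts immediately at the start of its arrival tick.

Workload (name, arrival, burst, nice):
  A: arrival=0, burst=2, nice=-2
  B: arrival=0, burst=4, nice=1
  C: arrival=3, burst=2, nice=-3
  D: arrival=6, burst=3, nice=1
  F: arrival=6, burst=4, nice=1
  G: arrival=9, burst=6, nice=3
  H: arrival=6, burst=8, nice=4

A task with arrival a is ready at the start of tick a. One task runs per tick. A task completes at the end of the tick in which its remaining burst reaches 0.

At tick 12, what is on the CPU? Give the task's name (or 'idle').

t=0: ready={A,B} → run A
t=1: ready={A,B} → run A
t=2: ready={B} → run B
t=3: ready={B,C} → run C
t=4: ready={B,C} → run C
t=5: ready={B} → run B
t=6: ready={B,D,F,H} → run B
t=7: ready={B,D,F,H} → run B
t=8: ready={D,F,H} → run D
t=9: ready={D,F,G,H} → run D
t=10: ready={D,F,G,H} → run D
t=11: ready={F,G,H} → run F
t=12: ready={F,G,H} → run F
t=13: ready={F,G,H} → run F
t=14: ready={F,G,H} → run F
t=15: ready={G,H} → run G
t=16: ready={G,H} → run G
t=17: ready={G,H} → run G
t=18: ready={G,H} → run G
t=19: ready={G,H} → run G
t=20: ready={G,H} → run G
t=21: ready={H} → run H
t=22: ready={H} → run H
t=23: ready={H} → run H
t=24: ready={H} → run H
t=25: ready={H} → run H
t=26: ready={H} → run H
t=27: ready={H} → run H
t=28: ready={H} → run H
t=29: (idle)
t=30: (idle)
t=31: (idle)
t=32: (idle)
t=33: (idle)
t=34: (idle)
t=35: (idle)
t=36: (idle)
t=37: (idle)

running at tick 12 = F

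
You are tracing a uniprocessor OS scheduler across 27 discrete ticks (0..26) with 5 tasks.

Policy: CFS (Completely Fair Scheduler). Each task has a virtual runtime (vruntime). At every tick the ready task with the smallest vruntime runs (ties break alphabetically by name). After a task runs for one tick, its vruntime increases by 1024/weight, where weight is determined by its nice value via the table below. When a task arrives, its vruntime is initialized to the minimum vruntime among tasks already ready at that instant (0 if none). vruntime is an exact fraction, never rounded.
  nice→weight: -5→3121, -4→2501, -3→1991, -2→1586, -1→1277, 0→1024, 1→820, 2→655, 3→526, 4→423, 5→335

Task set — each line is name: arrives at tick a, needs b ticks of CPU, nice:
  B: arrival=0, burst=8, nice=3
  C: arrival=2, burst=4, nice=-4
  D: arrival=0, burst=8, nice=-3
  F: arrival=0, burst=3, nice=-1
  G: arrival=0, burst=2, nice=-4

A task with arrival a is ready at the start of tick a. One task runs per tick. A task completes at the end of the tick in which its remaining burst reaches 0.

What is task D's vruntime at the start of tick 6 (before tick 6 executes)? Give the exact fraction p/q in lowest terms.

t=0: vr[B=0 D=0 F=0 G=0] → run B
t=1: vr[B=512/263 D=0 F=0 G=0] → run D
t=2: vr[B=512/263 C=0 D=1024/1991 F=0 G=0] → run C
t=3: vr[B=512/263 C=1024/2501 D=1024/1991 F=0 G=0] → run F
t=4: vr[B=512/263 C=1024/2501 D=1024/1991 F=1024/1277 G=0] → run G
t=5: vr[B=512/263 C=1024/2501 D=1024/1991 F=1024/1277 G=1024/2501] → run C
t=6: vr[B=512/263 C=2048/2501 D=1024/1991 F=1024/1277 G=1024/2501] → run G
t=7: vr[B=512/263 C=2048/2501 D=1024/1991 F=1024/1277] → run D
t=8: vr[B=512/263 C=2048/2501 D=2048/1991 F=1024/1277] → run F
t=9: vr[B=512/263 C=2048/2501 D=2048/1991 F=2048/1277] → run C
t=10: vr[B=512/263 C=3072/2501 D=2048/1991 F=2048/1277] → run D
t=11: vr[B=512/263 C=3072/2501 D=3072/1991 F=2048/1277] → run C
t=12: vr[B=512/263 D=3072/1991 F=2048/1277] → run D
t=13: vr[B=512/263 D=4096/1991 F=2048/1277] → run F
t=14: vr[B=512/263 D=4096/1991] → run B
t=15: vr[B=1024/263 D=4096/1991] → run D
t=16: vr[B=1024/263 D=5120/1991] → run D
t=17: vr[B=1024/263 D=6144/1991] → run D
t=18: vr[B=1024/263 D=7168/1991] → run D
t=19: vr[B=1024/263] → run B
t=20: vr[B=1536/263] → run B
t=21: vr[B=2048/263] → run B
t=22: vr[B=2560/263] → run B
t=23: vr[B=3072/263] → run B
t=24: vr[B=3584/263] → run B
t=25: (idle)
t=26: (idle)

vruntime(D, start of tick 6) = 1024/1991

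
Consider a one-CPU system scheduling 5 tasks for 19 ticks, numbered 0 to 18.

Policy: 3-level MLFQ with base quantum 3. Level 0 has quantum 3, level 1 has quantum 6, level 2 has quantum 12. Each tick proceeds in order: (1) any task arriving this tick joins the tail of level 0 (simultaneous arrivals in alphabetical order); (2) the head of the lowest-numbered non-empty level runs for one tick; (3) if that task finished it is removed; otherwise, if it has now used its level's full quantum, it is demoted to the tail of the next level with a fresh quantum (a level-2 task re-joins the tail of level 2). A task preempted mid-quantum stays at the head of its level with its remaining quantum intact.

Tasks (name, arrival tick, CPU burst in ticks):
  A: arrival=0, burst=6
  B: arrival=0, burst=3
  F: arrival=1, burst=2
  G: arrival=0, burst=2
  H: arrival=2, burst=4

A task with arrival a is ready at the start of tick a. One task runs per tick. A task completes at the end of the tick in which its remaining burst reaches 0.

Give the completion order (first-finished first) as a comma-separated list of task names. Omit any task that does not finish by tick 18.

completion order = B, G, F, A, H

t=0: L0/L1/L2 = ABG/-/- → run A
t=1: L0/L1/L2 = ABGF/-/- → run A
t=2: L0/L1/L2 = ABGFH/-/- → run A
t=3: L0/L1/L2 = BGFH/A/- → run B
t=4: L0/L1/L2 = BGFH/A/- → run B
t=5: L0/L1/L2 = BGFH/A/- → run B
t=6: L0/L1/L2 = GFH/A/- → run G
t=7: L0/L1/L2 = GFH/A/- → run G
t=8: L0/L1/L2 = FH/A/- → run F
t=9: L0/L1/L2 = FH/A/- → run F
t=10: L0/L1/L2 = H/A/- → run H
t=11: L0/L1/L2 = H/A/- → run H
t=12: L0/L1/L2 = H/A/- → run H
t=13: L0/L1/L2 = -/AH/- → run A
t=14: L0/L1/L2 = -/AH/- → run A
t=15: L0/L1/L2 = -/AH/- → run A
t=16: L0/L1/L2 = -/H/- → run H
t=17: (idle)
t=18: (idle)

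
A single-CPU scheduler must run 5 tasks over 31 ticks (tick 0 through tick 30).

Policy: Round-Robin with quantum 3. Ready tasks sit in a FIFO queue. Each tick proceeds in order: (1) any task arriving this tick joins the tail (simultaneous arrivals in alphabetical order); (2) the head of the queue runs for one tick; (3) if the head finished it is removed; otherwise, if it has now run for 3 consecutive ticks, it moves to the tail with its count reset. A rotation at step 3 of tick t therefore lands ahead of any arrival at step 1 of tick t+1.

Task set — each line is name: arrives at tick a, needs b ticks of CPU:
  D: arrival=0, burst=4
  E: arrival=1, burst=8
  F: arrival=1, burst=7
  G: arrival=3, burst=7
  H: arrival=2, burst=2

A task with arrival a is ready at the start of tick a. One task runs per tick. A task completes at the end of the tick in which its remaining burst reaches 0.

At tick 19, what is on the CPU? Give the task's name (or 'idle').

t=0: queue=[D] q_used=0 → run D
t=1: queue=[D,E,F] q_used=1 → run D
t=2: queue=[D,E,F,H] q_used=2 → run D
t=3: queue=[E,F,H,D,G] q_used=0 → run E
t=4: queue=[E,F,H,D,G] q_used=1 → run E
t=5: queue=[E,F,H,D,G] q_used=2 → run E
t=6: queue=[F,H,D,G,E] q_used=0 → run F
t=7: queue=[F,H,D,G,E] q_used=1 → run F
t=8: queue=[F,H,D,G,E] q_used=2 → run F
t=9: queue=[H,D,G,E,F] q_used=0 → run H
t=10: queue=[H,D,G,E,F] q_used=1 → run H
t=11: queue=[D,G,E,F] q_used=0 → run D
t=12: queue=[G,E,F] q_used=0 → run G
t=13: queue=[G,E,F] q_used=1 → run G
t=14: queue=[G,E,F] q_used=2 → run G
t=15: queue=[E,F,G] q_used=0 → run E
t=16: queue=[E,F,G] q_used=1 → run E
t=17: queue=[E,F,G] q_used=2 → run E
t=18: queue=[F,G,E] q_used=0 → run F
t=19: queue=[F,G,E] q_used=1 → run F
t=20: queue=[F,G,E] q_used=2 → run F
t=21: queue=[G,E,F] q_used=0 → run G
t=22: queue=[G,E,F] q_used=1 → run G
t=23: queue=[G,E,F] q_used=2 → run G
t=24: queue=[E,F,G] q_used=0 → run E
t=25: queue=[E,F,G] q_used=1 → run E
t=26: queue=[F,G] q_used=0 → run F
t=27: queue=[G] q_used=0 → run G
t=28: (idle)
t=29: (idle)
t=30: (idle)

running at tick 19 = F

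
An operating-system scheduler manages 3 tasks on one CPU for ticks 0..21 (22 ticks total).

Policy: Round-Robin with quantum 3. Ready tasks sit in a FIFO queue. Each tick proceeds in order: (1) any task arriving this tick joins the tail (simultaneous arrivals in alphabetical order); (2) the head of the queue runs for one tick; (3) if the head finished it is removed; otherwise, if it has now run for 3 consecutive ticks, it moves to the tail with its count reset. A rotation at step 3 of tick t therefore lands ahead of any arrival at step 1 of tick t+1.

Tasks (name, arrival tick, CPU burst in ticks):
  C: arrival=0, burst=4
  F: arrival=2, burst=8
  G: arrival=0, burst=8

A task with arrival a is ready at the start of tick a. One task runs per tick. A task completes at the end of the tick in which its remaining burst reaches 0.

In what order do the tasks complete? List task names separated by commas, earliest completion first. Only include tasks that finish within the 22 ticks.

completion order = C, G, F

t=0: queue=[C,G] q_used=0 → run C
t=1: queue=[C,G] q_used=1 → run C
t=2: queue=[C,G,F] q_used=2 → run C
t=3: queue=[G,F,C] q_used=0 → run G
t=4: queue=[G,F,C] q_used=1 → run G
t=5: queue=[G,F,C] q_used=2 → run G
t=6: queue=[F,C,G] q_used=0 → run F
t=7: queue=[F,C,G] q_used=1 → run F
t=8: queue=[F,C,G] q_used=2 → run F
t=9: queue=[C,G,F] q_used=0 → run C
t=10: queue=[G,F] q_used=0 → run G
t=11: queue=[G,F] q_used=1 → run G
t=12: queue=[G,F] q_used=2 → run G
t=13: queue=[F,G] q_used=0 → run F
t=14: queue=[F,G] q_used=1 → run F
t=15: queue=[F,G] q_used=2 → run F
t=16: queue=[G,F] q_used=0 → run G
t=17: queue=[G,F] q_used=1 → run G
t=18: queue=[F] q_used=0 → run F
t=19: queue=[F] q_used=1 → run F
t=20: (idle)
t=21: (idle)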